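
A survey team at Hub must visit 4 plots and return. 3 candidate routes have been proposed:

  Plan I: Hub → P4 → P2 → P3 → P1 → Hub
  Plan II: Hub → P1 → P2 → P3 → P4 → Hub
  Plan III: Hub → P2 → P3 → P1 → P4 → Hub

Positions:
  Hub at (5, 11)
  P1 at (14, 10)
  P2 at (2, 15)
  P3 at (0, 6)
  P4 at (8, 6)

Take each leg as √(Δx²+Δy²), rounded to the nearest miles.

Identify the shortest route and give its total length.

Plan I: 6 + 11 + 9 + 15 + 9 = 50
Plan II: 9 + 13 + 9 + 8 + 6 = 45
Plan III: 5 + 9 + 15 + 7 + 6 = 42

Shortest is Plan III, total 42 miles.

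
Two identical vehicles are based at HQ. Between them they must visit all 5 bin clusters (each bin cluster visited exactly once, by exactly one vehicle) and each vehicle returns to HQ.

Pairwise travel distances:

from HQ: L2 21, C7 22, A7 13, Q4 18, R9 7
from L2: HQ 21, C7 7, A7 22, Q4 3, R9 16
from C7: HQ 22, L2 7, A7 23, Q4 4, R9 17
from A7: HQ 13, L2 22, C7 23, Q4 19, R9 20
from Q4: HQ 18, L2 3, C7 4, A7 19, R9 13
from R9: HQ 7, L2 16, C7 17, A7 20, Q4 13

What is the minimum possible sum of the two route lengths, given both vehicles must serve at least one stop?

Minimum combined distance: 78.

Check every non-empty split of the stops between the two vehicles; for each half take its own optimal tour:
  {L2} + {C7, A7, Q4, R9}: 42 + 60 = 102
  {C7} + {L2, A7, Q4, R9}: 44 + 58 = 102
  {L2, C7} + {A7, Q4, R9}: 50 + 52 = 102
  {A7} + {L2, C7, Q4, R9}: 26 + 52 = 78
  {L2, A7} + {C7, Q4, R9}: 56 + 46 = 102
  {C7, A7} + {L2, Q4, R9}: 58 + 44 = 102
  … (15 splits in total)
Best: vehicle 1 HQ → A7 → HQ = 26; vehicle 2 HQ → L2 → C7 → Q4 → R9 → HQ = 52; combined 78.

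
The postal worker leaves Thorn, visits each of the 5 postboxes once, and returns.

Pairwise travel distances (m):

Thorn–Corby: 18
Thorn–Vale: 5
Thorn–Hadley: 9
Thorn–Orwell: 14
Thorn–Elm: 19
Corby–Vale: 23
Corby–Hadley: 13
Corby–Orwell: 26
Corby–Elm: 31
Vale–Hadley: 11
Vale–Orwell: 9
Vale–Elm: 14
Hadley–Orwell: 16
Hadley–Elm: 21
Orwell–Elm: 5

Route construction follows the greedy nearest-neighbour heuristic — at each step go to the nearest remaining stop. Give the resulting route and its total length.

Total distance 71 m via the nearest-neighbour route Thorn → Vale → Orwell → Elm → Hadley → Corby → Thorn.

At Thorn the remaining stops are Vale 5, Hadley 9, Orwell 14, Corby 18, Elm 19; go to Vale.
At Vale the remaining stops are Orwell 9, Hadley 11, Elm 14, Corby 23; go to Orwell.
At Orwell the remaining stops are Elm 5, Hadley 16, Corby 26; go to Elm.
At Elm the remaining stops are Hadley 21, Corby 31; go to Hadley.
At Hadley the remaining stops are Corby 13; go to Corby.
Return Corby→Thorn: 18.
Total = 5 + 9 + 5 + 21 + 13 + 18 = 71.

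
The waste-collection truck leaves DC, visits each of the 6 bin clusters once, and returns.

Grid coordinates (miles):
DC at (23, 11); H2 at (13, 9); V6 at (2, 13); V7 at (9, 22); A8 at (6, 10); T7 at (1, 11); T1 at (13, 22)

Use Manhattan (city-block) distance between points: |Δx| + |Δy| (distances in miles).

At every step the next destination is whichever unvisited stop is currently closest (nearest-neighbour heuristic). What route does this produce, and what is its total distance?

From DC: distances to unvisited — H2=12, A8=18, T1=21, T7=22, V6=23, V7=25. Nearest is H2 (12).
From H2: distances to unvisited — A8=8, T1=13, T7=14, V6=15, V7=17. Nearest is A8 (8).
From A8: distances to unvisited — T7=6, V6=7, V7=15, T1=19. Nearest is T7 (6).
From T7: distances to unvisited — V6=3, V7=19, T1=23. Nearest is V6 (3).
From V6: distances to unvisited — V7=16, T1=20. Nearest is V7 (16).
From V7: distances to unvisited — T1=4. Nearest is T1 (4).
Return T1→DC: 21.
Total = 12 + 8 + 6 + 3 + 16 + 4 + 21 = 70.

Nearest-neighbour total = 70 miles; route DC → H2 → A8 → T7 → V6 → V7 → T1 → DC.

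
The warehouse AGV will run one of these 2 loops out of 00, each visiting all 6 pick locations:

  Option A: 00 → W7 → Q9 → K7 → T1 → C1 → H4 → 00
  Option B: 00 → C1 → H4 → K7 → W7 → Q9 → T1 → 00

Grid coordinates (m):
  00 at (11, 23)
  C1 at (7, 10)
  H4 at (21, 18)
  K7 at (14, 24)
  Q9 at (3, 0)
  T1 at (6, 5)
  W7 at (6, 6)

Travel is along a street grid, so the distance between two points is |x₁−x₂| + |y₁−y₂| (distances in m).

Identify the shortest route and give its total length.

Option A: 22 + 9 + 35 + 27 + 6 + 22 + 15 = 136
Option B: 17 + 22 + 13 + 26 + 9 + 8 + 23 = 118

Shortest is Option B, total 118 m.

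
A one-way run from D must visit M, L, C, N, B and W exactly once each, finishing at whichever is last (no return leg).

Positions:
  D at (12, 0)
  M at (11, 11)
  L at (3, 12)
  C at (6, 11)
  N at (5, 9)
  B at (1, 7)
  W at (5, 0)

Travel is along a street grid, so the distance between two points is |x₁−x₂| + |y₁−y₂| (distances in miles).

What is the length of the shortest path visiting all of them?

There are 6! = 720 possible orderings.
D→M→L→C→N→B→W: 12+9+4+3+6+11 = 45
D→M→L→C→N→W→B: 12+9+4+3+9+11 = 48
D→M→L→C→B→N→W: 12+9+4+9+6+9 = 49
D→M→L→C→B→W→N: 12+9+4+9+11+9 = 54
D→M→L→C→W→N→B: 12+9+4+12+9+6 = 52
D→M→L→C→W→B→N: 12+9+4+12+11+6 = 54
D→M→L→N→C→B→W: 12+9+5+3+9+11 = 49
D→M→L→N→C→W→B: 12+9+5+3+12+11 = 52
… (712 more)
D→W→N→B→L→C→M: 7+9+6+7+4+5 = 38  ← best
The minimum is 38.
One shortest path: D → W → N → B → L → C → M.

Shortest open route: 38 miles.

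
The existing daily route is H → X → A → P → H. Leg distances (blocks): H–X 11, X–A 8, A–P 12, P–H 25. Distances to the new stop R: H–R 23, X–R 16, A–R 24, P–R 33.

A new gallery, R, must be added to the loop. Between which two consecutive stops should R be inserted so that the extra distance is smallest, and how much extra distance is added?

+28 blocks — insert R between H and X.

Insertion cost between consecutive stops i–j is d(i,R) + d(R,j) − d(i,j):
  between H and X: 23 + 16 − 11 = 28
  between X and A: 16 + 24 − 8 = 32
  between A and P: 24 + 33 − 12 = 45
  between P and H: 33 + 23 − 25 = 31
Cheapest insertion is between H and X, adding 28.
New total = 56 + 28 = 84.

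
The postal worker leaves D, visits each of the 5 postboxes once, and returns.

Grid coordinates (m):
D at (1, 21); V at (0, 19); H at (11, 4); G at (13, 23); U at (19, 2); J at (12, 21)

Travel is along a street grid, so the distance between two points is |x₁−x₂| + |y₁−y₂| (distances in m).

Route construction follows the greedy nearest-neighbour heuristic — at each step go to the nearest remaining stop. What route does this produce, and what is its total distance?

Total distance 88 m via the nearest-neighbour route D → V → J → G → H → U → D.

D → [V:3 / J:11 / G:14 / H:27 / U:37] → V (3)
V → [J:14 / G:17 / H:26 / U:36] → J (14)
J → [G:3 / H:18 / U:26] → G (3)
G → [H:21 / U:27] → H (21)
H → [U:10] → U (10)
Return U→D: 37.
Total = 3 + 14 + 3 + 21 + 10 + 37 = 88.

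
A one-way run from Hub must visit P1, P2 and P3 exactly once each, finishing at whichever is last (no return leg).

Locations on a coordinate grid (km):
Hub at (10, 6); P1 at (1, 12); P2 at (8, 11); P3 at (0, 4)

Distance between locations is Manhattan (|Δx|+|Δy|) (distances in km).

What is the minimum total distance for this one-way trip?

There are 3! = 6 possible orderings.
Hub→P1→P2→P3: 15+8+15 = 38
Hub→P1→P3→P2: 15+9+15 = 39
Hub→P2→P1→P3: 7+8+9 = 24
Hub→P2→P3→P1: 7+15+9 = 31
Hub→P3→P1→P2: 12+9+8 = 29
Hub→P3→P2→P1: 12+15+8 = 35
The minimum is 24.
One shortest path: Hub → P2 → P1 → P3.

24 km — the minimum one-way total.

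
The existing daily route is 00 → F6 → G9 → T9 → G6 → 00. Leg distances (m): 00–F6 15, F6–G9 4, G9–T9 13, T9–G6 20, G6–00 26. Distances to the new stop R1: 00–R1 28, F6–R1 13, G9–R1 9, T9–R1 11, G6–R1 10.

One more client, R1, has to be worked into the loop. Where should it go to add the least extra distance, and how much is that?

+1 m — insert R1 between T9 and G6.

Insertion cost between consecutive stops i–j is d(i,R1) + d(R1,j) − d(i,j):
  between 00 and F6: 28 + 13 − 15 = 26
  between F6 and G9: 13 + 9 − 4 = 18
  between G9 and T9: 9 + 11 − 13 = 7
  between T9 and G6: 11 + 10 − 20 = 1
  between G6 and 00: 10 + 28 − 26 = 12
Cheapest insertion is between T9 and G6, adding 1.
New total = 78 + 1 = 79.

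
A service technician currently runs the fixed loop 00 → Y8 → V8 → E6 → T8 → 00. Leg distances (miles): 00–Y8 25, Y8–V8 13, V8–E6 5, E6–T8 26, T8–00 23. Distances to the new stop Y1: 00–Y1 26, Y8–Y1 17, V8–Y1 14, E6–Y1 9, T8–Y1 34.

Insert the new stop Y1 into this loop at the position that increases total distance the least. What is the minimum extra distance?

Insertion cost between consecutive stops i–j is d(i,Y1) + d(Y1,j) − d(i,j):
  between 00 and Y8: 26 + 17 − 25 = 18
  between Y8 and V8: 17 + 14 − 13 = 18
  between V8 and E6: 14 + 9 − 5 = 18
  between E6 and T8: 9 + 34 − 26 = 17
  between T8 and 00: 34 + 26 − 23 = 37
Cheapest insertion is between E6 and T8, adding 17.
New total = 92 + 17 = 109.

Minimum extra distance: 17 miles, inserting Y1 between E6 and T8.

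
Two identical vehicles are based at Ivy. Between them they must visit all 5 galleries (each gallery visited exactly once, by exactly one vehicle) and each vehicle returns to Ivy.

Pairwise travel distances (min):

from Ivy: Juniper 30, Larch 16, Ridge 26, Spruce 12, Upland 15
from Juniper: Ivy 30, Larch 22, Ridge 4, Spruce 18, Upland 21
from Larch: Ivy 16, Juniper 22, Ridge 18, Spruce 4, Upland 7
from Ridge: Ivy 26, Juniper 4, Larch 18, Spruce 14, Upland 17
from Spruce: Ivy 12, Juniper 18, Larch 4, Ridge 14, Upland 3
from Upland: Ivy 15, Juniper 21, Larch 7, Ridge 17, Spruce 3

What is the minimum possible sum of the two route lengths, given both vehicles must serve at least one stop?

There are 2^4 − 1 = 15 ways to divide the 5 stops into two non-empty groups. For each, the best each vehicle can do is its own shortest tour through its group:
  {Juniper} + {Larch, Ridge, Spruce, Upland}: 60 + 66 = 126
  {Larch} + {Juniper, Ridge, Spruce, Upland}: 32 + 66 = 98
  {Juniper, Larch} + {Ridge, Spruce, Upland}: 68 + 58 = 126
  {Ridge} + {Juniper, Larch, Spruce, Upland}: 52 + 74 = 126
  {Juniper, Ridge} + {Larch, Spruce, Upland}: 60 + 38 = 98
  {Larch, Ridge} + {Juniper, Spruce, Upland}: 60 + 66 = 126
  … (15 splits in total)
Best: vehicle 1 Ivy → Larch → Ivy = 32; vehicle 2 Ivy → Juniper → Ridge → Spruce → Upland → Ivy = 66; combined 98.

98 min — the smallest possible combined total.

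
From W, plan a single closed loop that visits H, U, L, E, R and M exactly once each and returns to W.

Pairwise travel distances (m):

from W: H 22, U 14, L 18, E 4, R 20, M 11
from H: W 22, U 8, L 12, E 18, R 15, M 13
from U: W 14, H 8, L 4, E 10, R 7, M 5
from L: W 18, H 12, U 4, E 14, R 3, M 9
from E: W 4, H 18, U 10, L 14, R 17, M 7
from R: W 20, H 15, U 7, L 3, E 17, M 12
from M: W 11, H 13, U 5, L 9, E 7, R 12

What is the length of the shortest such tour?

59 m — the shortest possible round trip.

There are 360 distinct closed tours to check (reversals are equivalent).
W → H → U → L → E → R → M → W: 22+8+4+14+17+12+11 = 88
W → H → U → L → E → M → R → W: 22+8+4+14+7+12+20 = 87
W → H → U → L → R → E → M → W: 22+8+4+3+17+7+11 = 72
W → H → U → L → R → M → E → W: 22+8+4+3+12+7+4 = 60
W → H → U → L → M → E → R → W: 22+8+4+9+7+17+20 = 87
W → H → U → L → M → R → E → W: 22+8+4+9+12+17+4 = 76
W → H → U → E → L → R → M → W: 22+8+10+14+3+12+11 = 80
W → H → U → E → L → M → R → W: 22+8+10+14+9+12+20 = 95
… (352 more)
W → E → M → H → U → L → R → W: 4+7+13+8+4+3+20 = 59  ← best
The minimum is 59.
One optimal route: W → E → M → H → U → L → R → W (or its reverse).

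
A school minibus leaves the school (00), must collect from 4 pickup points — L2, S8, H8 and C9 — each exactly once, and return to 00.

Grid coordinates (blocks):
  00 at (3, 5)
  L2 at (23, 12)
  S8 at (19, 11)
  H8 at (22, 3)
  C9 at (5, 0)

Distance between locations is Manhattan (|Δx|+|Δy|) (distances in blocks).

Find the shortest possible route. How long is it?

Shortest round trip = 64 blocks.

00 → L2 → S8 → H8 → C9 → 00: 27+5+11+20+7 = 70
00 → L2 → S8 → C9 → H8 → 00: 27+5+25+20+21 = 98
00 → L2 → H8 → S8 → C9 → 00: 27+10+11+25+7 = 80
00 → L2 → H8 → C9 → S8 → 00: 27+10+20+25+22 = 104
00 → L2 → C9 → S8 → H8 → 00: 27+30+25+11+21 = 114
00 → L2 → C9 → H8 → S8 → 00: 27+30+20+11+22 = 110
00 → S8 → L2 → H8 → C9 → 00: 22+5+10+20+7 = 64
00 → S8 → L2 → C9 → H8 → 00: 22+5+30+20+21 = 98
00 → S8 → H8 → L2 → C9 → 00: 22+11+10+30+7 = 80
00 → S8 → C9 → L2 → H8 → 00: 22+25+30+10+21 = 108
00 → H8 → L2 → S8 → C9 → 00: 21+10+5+25+7 = 68
00 → H8 → S8 → L2 → C9 → 00: 21+11+5+30+7 = 74
The minimum is 64.
One optimal route: 00 → S8 → L2 → H8 → C9 → 00 (or its reverse).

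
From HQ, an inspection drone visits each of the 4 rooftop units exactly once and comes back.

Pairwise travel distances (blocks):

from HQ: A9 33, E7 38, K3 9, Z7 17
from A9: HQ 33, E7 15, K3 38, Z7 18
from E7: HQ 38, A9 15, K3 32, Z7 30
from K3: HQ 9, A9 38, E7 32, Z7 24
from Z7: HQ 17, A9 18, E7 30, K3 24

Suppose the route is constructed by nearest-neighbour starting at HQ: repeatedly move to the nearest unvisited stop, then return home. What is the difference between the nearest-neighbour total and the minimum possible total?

From HQ: K3=9, Z7=17, A9=33, E7=38 → choose K3 (9).
From K3: Z7=24, E7=32, A9=38 → choose Z7 (24).
From Z7: A9=18, E7=30 → choose A9 (18).
From A9: E7=15 → choose E7 (15).
NN route HQ → K3 → Z7 → A9 → E7 → HQ costs 104.
Optimal: HQ → K3 → E7 → A9 → Z7 → HQ costs 91 (by enumerating all 12 distinct tours).
Excess = 104 − 91 = 13.

Excess over optimum: 13 blocks.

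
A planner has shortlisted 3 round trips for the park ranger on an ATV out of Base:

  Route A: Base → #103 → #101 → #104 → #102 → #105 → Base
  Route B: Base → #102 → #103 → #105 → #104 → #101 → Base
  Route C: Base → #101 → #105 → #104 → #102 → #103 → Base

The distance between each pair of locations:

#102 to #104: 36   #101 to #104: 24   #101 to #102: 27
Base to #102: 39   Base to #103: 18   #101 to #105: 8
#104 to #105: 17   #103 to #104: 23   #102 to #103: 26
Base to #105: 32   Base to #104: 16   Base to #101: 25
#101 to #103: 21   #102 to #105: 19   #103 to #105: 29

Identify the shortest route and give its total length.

Route A: 18 + 21 + 24 + 36 + 19 + 32 = 150
Route B: 39 + 26 + 29 + 17 + 24 + 25 = 160
Route C: 25 + 8 + 17 + 36 + 26 + 18 = 130

130 — Route C is the shortest.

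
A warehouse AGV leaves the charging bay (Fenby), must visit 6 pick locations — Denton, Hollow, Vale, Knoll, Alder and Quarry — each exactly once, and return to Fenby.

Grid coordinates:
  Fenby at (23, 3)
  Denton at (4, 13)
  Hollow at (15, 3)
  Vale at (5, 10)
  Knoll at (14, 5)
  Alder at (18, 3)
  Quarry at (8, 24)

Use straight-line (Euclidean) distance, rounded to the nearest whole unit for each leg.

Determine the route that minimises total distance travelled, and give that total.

Minimum total distance: 61.

There are 360 distinct closed tours to check (reversals are equivalent).
Fenby-Denton-Hollow-Vale-Knoll-Alder-Quarry-Fenby: 21+15+12+10+4+23+26 = 111
Fenby-Denton-Hollow-Vale-Knoll-Quarry-Alder-Fenby: 21+15+12+10+20+23+5 = 106
Fenby-Denton-Hollow-Vale-Alder-Knoll-Quarry-Fenby: 21+15+12+15+4+20+26 = 113
Fenby-Denton-Hollow-Vale-Alder-Quarry-Knoll-Fenby: 21+15+12+15+23+20+9 = 115
Fenby-Denton-Hollow-Vale-Quarry-Knoll-Alder-Fenby: 21+15+12+14+20+4+5 = 91
Fenby-Denton-Hollow-Vale-Quarry-Alder-Knoll-Fenby: 21+15+12+14+23+4+9 = 98
Fenby-Denton-Hollow-Knoll-Vale-Alder-Quarry-Fenby: 21+15+2+10+15+23+26 = 112
Fenby-Denton-Hollow-Knoll-Vale-Quarry-Alder-Fenby: 21+15+2+10+14+23+5 = 90
… (352 more)
Fenby-Alder-Hollow-Knoll-Vale-Denton-Quarry-Fenby: 5+3+2+10+3+12+26 = 61  ← best
The minimum is 61.
One optimal route: Fenby → Alder → Hollow → Knoll → Vale → Denton → Quarry → Fenby (or its reverse).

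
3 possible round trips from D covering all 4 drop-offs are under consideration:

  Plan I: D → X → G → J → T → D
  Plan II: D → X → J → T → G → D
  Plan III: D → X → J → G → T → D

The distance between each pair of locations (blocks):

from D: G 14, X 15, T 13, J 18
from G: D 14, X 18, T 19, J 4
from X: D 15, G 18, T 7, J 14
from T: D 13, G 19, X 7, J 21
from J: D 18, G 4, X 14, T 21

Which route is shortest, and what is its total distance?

65 blocks — Plan III is the shortest.

Plan I: 15 + 18 + 4 + 21 + 13 = 71
Plan II: 15 + 14 + 21 + 19 + 14 = 83
Plan III: 15 + 14 + 4 + 19 + 13 = 65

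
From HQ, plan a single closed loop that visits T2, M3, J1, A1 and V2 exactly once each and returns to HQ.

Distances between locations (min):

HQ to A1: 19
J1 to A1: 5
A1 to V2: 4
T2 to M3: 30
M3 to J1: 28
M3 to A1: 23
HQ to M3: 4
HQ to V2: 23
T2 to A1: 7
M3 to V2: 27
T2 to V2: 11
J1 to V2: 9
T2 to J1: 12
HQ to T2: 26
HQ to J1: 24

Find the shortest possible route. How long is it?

There are 60 distinct closed tours to check (reversals are equivalent).
HQ - T2 - M3 - J1 - A1 - V2 - HQ: 26+30+28+5+4+23 = 116
HQ - T2 - M3 - J1 - V2 - A1 - HQ: 26+30+28+9+4+19 = 116
HQ - T2 - M3 - A1 - J1 - V2 - HQ: 26+30+23+5+9+23 = 116
HQ - T2 - M3 - A1 - V2 - J1 - HQ: 26+30+23+4+9+24 = 116
HQ - T2 - M3 - V2 - J1 - A1 - HQ: 26+30+27+9+5+19 = 116
HQ - T2 - M3 - V2 - A1 - J1 - HQ: 26+30+27+4+5+24 = 116
HQ - T2 - J1 - M3 - A1 - V2 - HQ: 26+12+28+23+4+23 = 116
HQ - T2 - J1 - M3 - V2 - A1 - HQ: 26+12+28+27+4+19 = 116
HQ - T2 - J1 - A1 - M3 - V2 - HQ: 26+12+5+23+27+23 = 116
HQ - T2 - J1 - A1 - V2 - M3 - HQ: 26+12+5+4+27+4 = 78
HQ - T2 - J1 - V2 - M3 - A1 - HQ: 26+12+9+27+23+19 = 116
HQ - T2 - J1 - V2 - A1 - M3 - HQ: 26+12+9+4+23+4 = 78
HQ - T2 - A1 - M3 - J1 - V2 - HQ: 26+7+23+28+9+23 = 116
HQ - T2 - A1 - M3 - V2 - J1 - HQ: 26+7+23+27+9+24 = 116
… (46 more)
The minimum is 78.
One optimal route: HQ → T2 → J1 → A1 → V2 → M3 → HQ (or its reverse).

Minimum total distance: 78 min.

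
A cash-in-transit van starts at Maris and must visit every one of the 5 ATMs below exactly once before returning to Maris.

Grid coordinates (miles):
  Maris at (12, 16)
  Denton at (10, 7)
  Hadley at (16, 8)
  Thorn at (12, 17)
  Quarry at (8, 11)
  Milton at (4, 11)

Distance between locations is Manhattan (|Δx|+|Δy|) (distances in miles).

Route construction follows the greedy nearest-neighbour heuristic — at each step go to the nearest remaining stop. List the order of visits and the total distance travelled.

Maris → [Thorn:1 / Quarry:9 / Denton:11 / Hadley:12 / Milton:13] → Thorn (1)
Thorn → [Quarry:10 / Denton:12 / Hadley:13 / Milton:14] → Quarry (10)
Quarry → [Milton:4 / Denton:6 / Hadley:11] → Milton (4)
Milton → [Denton:10 / Hadley:15] → Denton (10)
Denton → [Hadley:7] → Hadley (7)
Return Hadley→Maris: 12.
Total = 1 + 10 + 4 + 10 + 7 + 12 = 44.

44 miles along Maris → Thorn → Quarry → Milton → Denton → Hadley → Maris.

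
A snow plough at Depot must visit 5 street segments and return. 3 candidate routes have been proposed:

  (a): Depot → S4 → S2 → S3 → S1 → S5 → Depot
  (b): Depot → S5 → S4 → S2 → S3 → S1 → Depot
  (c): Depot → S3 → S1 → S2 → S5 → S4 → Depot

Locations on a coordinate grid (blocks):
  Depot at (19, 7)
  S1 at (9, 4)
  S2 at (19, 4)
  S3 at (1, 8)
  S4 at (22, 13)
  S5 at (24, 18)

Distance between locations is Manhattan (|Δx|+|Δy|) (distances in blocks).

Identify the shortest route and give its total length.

Shortest is (c), total 76 blocks.

(a): 9 + 12 + 22 + 12 + 29 + 16 = 100
(b): 16 + 7 + 12 + 22 + 12 + 13 = 82
(c): 19 + 12 + 10 + 19 + 7 + 9 = 76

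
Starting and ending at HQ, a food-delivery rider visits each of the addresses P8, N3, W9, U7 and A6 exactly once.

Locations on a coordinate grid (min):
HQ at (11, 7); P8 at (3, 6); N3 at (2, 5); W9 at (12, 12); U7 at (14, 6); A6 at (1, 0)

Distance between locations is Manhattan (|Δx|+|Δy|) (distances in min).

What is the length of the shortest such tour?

Shortest round trip = 50 min.

HQ-P8-N3-W9-U7-A6-HQ: 9+2+17+8+19+17 = 72
HQ-P8-N3-W9-A6-U7-HQ: 9+2+17+23+19+4 = 74
HQ-P8-N3-U7-W9-A6-HQ: 9+2+13+8+23+17 = 72
HQ-P8-N3-U7-A6-W9-HQ: 9+2+13+19+23+6 = 72
HQ-P8-N3-A6-W9-U7-HQ: 9+2+6+23+8+4 = 52
HQ-P8-N3-A6-U7-W9-HQ: 9+2+6+19+8+6 = 50
HQ-P8-W9-N3-U7-A6-HQ: 9+15+17+13+19+17 = 90
HQ-P8-W9-N3-A6-U7-HQ: 9+15+17+6+19+4 = 70
HQ-P8-W9-U7-N3-A6-HQ: 9+15+8+13+6+17 = 68
HQ-P8-W9-U7-A6-N3-HQ: 9+15+8+19+6+11 = 68
HQ-P8-W9-A6-N3-U7-HQ: 9+15+23+6+13+4 = 70
HQ-P8-W9-A6-U7-N3-HQ: 9+15+23+19+13+11 = 90
HQ-P8-U7-N3-W9-A6-HQ: 9+11+13+17+23+17 = 90
HQ-P8-U7-N3-A6-W9-HQ: 9+11+13+6+23+6 = 68
… (46 more)
The minimum is 50.
One optimal route: HQ → P8 → N3 → A6 → U7 → W9 → HQ (or its reverse).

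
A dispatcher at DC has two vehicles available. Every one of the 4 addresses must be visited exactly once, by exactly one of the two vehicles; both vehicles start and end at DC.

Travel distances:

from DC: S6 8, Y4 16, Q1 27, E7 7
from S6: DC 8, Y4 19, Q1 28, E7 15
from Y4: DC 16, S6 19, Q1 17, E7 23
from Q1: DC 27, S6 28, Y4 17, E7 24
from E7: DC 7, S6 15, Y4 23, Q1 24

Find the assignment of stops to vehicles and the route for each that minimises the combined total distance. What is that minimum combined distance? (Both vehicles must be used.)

Check every non-empty split of the stops between the two vehicles; for each half take its own optimal tour:
  {S6} + {Y4, Q1, E7}: 16 + 64 = 80
  {Y4} + {S6, Q1, E7}: 32 + 67 = 99
  {S6, Y4} + {Q1, E7}: 43 + 58 = 101
  {Q1} + {S6, Y4, E7}: 54 + 57 = 111
  {S6, Q1} + {Y4, E7}: 63 + 46 = 109
  {Y4, Q1} + {S6, E7}: 60 + 30 = 90
  … (7 splits in total)
Best: vehicle 1 DC → S6 → DC = 16; vehicle 2 DC → Y4 → Q1 → E7 → DC = 64; combined 80.

Minimum combined distance: 80.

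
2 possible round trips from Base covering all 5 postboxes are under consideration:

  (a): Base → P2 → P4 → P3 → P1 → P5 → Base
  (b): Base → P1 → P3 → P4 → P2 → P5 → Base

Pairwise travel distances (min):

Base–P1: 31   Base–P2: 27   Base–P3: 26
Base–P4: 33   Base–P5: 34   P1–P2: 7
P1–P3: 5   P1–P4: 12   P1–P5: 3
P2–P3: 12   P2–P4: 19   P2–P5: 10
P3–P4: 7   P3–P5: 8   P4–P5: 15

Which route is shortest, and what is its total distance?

(a): 27 + 19 + 7 + 5 + 3 + 34 = 95
(b): 31 + 5 + 7 + 19 + 10 + 34 = 106

95 min — (a) is the shortest.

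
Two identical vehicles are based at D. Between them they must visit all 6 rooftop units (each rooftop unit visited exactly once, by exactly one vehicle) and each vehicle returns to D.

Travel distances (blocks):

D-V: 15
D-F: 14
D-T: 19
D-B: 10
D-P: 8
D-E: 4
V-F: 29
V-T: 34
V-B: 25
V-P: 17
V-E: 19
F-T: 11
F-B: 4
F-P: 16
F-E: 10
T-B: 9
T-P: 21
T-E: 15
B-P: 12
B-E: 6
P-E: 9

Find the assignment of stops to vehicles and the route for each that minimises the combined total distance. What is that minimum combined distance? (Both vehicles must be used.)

Minimum combined distance: 84 blocks.

Check every non-empty split of the stops between the two vehicles; for each half take its own optimal tour:
  {V} + {F, T, B, P, E}: 30 + 54 = 84
  {F} + {V, T, B, P, E}: 28 + 72 = 100
  {V, F} + {T, B, P, E}: 58 + 48 = 106
  {T} + {V, F, B, P, E}: 38 + 62 = 100
  {V, T} + {F, B, P, E}: 68 + 38 = 106
  {F, T} + {V, B, P, E}: 44 + 54 = 98
  … (31 splits in total)
Best: vehicle 1 D → V → D = 30; vehicle 2 D → P → F → T → B → E → D = 54; combined 84.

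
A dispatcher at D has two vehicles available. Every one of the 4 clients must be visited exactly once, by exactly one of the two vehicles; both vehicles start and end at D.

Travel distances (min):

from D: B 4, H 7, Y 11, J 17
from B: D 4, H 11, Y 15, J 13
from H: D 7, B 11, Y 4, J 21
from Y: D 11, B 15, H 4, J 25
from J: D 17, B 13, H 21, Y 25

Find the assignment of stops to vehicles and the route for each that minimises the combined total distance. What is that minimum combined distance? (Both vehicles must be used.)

Minimum combined distance: 56 min.

There are 2^3 − 1 = 7 ways to divide the 4 stops into two non-empty groups. For each, the best each vehicle can do is its own shortest tour through its group:
  {B} + {H, Y, J}: 8 + 53 = 61
  {H} + {B, Y, J}: 14 + 53 = 67
  {B, H} + {Y, J}: 22 + 53 = 75
  {Y} + {B, H, J}: 22 + 45 = 67
  {B, Y} + {H, J}: 30 + 45 = 75
  {H, Y} + {B, J}: 22 + 34 = 56
  … (7 splits in total)
Best: vehicle 1 D → H → Y → D = 22; vehicle 2 D → B → J → D = 34; combined 56.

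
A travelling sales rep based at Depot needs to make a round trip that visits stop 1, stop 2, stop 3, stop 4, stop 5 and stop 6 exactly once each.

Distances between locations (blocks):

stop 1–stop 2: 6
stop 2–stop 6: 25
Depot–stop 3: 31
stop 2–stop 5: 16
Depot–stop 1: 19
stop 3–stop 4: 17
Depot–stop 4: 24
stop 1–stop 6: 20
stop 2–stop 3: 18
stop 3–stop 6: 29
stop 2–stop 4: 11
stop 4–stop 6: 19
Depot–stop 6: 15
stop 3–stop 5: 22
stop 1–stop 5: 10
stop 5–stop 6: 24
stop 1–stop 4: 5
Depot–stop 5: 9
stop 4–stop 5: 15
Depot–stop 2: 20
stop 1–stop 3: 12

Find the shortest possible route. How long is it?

With 6 stops there are 6!/2 = 360 distinct round trips (a route and its reverse cost the same).
Depot → stop 1 → stop 2 → stop 3 → stop 4 → stop 5 → stop 6 → Depot: 19+6+18+17+15+24+15 = 114
Depot → stop 1 → stop 2 → stop 3 → stop 4 → stop 6 → stop 5 → Depot: 19+6+18+17+19+24+9 = 112
Depot → stop 1 → stop 2 → stop 3 → stop 5 → stop 4 → stop 6 → Depot: 19+6+18+22+15+19+15 = 114
Depot → stop 1 → stop 2 → stop 3 → stop 5 → stop 6 → stop 4 → Depot: 19+6+18+22+24+19+24 = 132
Depot → stop 1 → stop 2 → stop 3 → stop 6 → stop 4 → stop 5 → Depot: 19+6+18+29+19+15+9 = 115
Depot → stop 1 → stop 2 → stop 3 → stop 6 → stop 5 → stop 4 → Depot: 19+6+18+29+24+15+24 = 135
Depot → stop 1 → stop 2 → stop 4 → stop 3 → stop 5 → stop 6 → Depot: 19+6+11+17+22+24+15 = 114
Depot → stop 1 → stop 2 → stop 4 → stop 3 → stop 6 → stop 5 → Depot: 19+6+11+17+29+24+9 = 115
… (352 more)
Depot → stop 5 → stop 1 → stop 2 → stop 3 → stop 4 → stop 6 → Depot: 9+10+6+18+17+19+15 = 94  ← best
The minimum is 94.
One optimal route: Depot → stop 5 → stop 1 → stop 2 → stop 3 → stop 4 → stop 6 → Depot (or its reverse).

Shortest round trip = 94 blocks.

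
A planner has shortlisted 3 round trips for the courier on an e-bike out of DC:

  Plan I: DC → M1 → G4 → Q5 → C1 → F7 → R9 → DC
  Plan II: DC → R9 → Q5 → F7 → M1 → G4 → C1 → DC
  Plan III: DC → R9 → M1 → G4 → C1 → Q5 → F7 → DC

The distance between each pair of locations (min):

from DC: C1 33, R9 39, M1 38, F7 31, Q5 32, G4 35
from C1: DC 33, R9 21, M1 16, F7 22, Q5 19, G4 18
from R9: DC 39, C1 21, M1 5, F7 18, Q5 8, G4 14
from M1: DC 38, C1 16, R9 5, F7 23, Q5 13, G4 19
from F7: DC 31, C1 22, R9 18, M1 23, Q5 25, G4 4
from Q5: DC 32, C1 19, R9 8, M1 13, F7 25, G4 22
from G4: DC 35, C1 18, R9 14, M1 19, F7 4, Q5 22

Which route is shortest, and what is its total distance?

156 min — Plan III is the shortest.

Plan I: 38 + 19 + 22 + 19 + 22 + 18 + 39 = 177
Plan II: 39 + 8 + 25 + 23 + 19 + 18 + 33 = 165
Plan III: 39 + 5 + 19 + 18 + 19 + 25 + 31 = 156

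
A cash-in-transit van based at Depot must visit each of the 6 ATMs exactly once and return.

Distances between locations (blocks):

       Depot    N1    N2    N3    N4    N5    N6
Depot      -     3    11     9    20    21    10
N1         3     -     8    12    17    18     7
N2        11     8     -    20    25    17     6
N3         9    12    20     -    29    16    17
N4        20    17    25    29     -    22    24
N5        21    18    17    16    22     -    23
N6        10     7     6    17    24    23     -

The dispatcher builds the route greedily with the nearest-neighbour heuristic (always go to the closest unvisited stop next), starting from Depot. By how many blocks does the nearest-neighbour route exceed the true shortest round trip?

The nearest-neighbour route is 10 blocks longer than optimal.

Depot: N1=3, N3=9, N6=10, N2=11, N4=20, N5=21 ⇒ N1
N1: N6=7, N2=8, N3=12, N4=17, N5=18 ⇒ N6
N6: N2=6, N3=17, N5=23, N4=24 ⇒ N2
N2: N5=17, N3=20, N4=25 ⇒ N5
N5: N3=16, N4=22 ⇒ N3
N3: N4=29 ⇒ N4
NN route Depot → N1 → N6 → N2 → N5 → N3 → N4 → Depot costs 98.
Optimal: Depot → N1 → N2 → N6 → N4 → N5 → N3 → Depot costs 88 (by enumerating all 360 distinct tours).
Excess = 98 − 88 = 10.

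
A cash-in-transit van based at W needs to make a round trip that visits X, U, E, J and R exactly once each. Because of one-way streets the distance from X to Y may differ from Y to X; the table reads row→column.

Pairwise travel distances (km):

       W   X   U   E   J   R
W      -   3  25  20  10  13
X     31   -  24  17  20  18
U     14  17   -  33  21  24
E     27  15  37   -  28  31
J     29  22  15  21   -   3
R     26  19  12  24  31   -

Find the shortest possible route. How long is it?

Minimum total distance: 77 km.

W→X→U→E→J→R→W: 3+24+33+28+3+26 = 117
W→X→U→E→R→J→W: 3+24+33+31+31+29 = 151
W→X→U→J→E→R→W: 3+24+21+21+31+26 = 126
W→X→U→J→R→E→W: 3+24+21+3+24+27 = 102
W→X→U→R→E→J→W: 3+24+24+24+28+29 = 132
W→X→U→R→J→E→W: 3+24+24+31+21+27 = 130
W→X→E→U→J→R→W: 3+17+37+21+3+26 = 107
W→X→E→U→R→J→W: 3+17+37+24+31+29 = 141
W→X→E→J→U→R→W: 3+17+28+15+24+26 = 113
W→X→E→J→R→U→W: 3+17+28+3+12+14 = 77
W→X→E→R→U→J→W: 3+17+31+12+21+29 = 113
W→X→E→R→J→U→W: 3+17+31+31+15+14 = 111
W→X→J→U→E→R→W: 3+20+15+33+31+26 = 128
W→X→J→U→R→E→W: 3+20+15+24+24+27 = 113
… (106 more)
The minimum is 77.
One optimal route: W → X → E → J → R → U → W.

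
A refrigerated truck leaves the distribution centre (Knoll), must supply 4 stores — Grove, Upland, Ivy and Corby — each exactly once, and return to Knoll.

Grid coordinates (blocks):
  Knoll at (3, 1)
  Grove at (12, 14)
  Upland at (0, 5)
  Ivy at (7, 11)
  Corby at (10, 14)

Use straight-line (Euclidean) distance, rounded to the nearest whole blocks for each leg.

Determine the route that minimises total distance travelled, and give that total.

With 4 stops there are 4!/2 = 12 distinct round trips (a route and its reverse cost the same).
Knoll→Grove→Upland→Ivy→Corby→Knoll: 16+15+9+4+15 = 59
Knoll→Grove→Upland→Corby→Ivy→Knoll: 16+15+13+4+11 = 59
Knoll→Grove→Ivy→Upland→Corby→Knoll: 16+6+9+13+15 = 59
Knoll→Grove→Ivy→Corby→Upland→Knoll: 16+6+4+13+5 = 44
Knoll→Grove→Corby→Upland→Ivy→Knoll: 16+2+13+9+11 = 51
Knoll→Grove→Corby→Ivy→Upland→Knoll: 16+2+4+9+5 = 36
Knoll→Upland→Grove→Ivy→Corby→Knoll: 5+15+6+4+15 = 45
Knoll→Upland→Grove→Corby→Ivy→Knoll: 5+15+2+4+11 = 37
Knoll→Upland→Ivy→Grove→Corby→Knoll: 5+9+6+2+15 = 37
Knoll→Upland→Corby→Grove→Ivy→Knoll: 5+13+2+6+11 = 37
Knoll→Ivy→Grove→Upland→Corby→Knoll: 11+6+15+13+15 = 60
Knoll→Ivy→Upland→Grove→Corby→Knoll: 11+9+15+2+15 = 52
The minimum is 36.
One optimal route: Knoll → Grove → Corby → Ivy → Upland → Knoll (or its reverse).

Shortest round trip = 36 blocks.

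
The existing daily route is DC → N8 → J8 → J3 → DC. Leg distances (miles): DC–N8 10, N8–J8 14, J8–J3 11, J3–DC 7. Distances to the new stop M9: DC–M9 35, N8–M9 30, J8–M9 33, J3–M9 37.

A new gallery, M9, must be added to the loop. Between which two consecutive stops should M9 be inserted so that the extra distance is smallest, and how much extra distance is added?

+49 miles — insert M9 between N8 and J8.

Insertion cost between consecutive stops i–j is d(i,M9) + d(M9,j) − d(i,j):
  between DC and N8: 35 + 30 − 10 = 55
  between N8 and J8: 30 + 33 − 14 = 49
  between J8 and J3: 33 + 37 − 11 = 59
  between J3 and DC: 37 + 35 − 7 = 65
Cheapest insertion is between N8 and J8, adding 49.
New total = 42 + 49 = 91.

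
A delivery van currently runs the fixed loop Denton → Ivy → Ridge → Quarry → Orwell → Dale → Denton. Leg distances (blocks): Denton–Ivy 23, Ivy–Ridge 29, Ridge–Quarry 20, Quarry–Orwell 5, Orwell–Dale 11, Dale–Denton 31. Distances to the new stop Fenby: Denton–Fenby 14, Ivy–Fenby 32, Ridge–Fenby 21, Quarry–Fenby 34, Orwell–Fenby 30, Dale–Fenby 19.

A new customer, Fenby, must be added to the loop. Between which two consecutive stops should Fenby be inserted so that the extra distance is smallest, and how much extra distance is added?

Insertion cost between consecutive stops i–j is d(i,Fenby) + d(Fenby,j) − d(i,j):
  between Denton and Ivy: 14 + 32 − 23 = 23
  between Ivy and Ridge: 32 + 21 − 29 = 24
  between Ridge and Quarry: 21 + 34 − 20 = 35
  between Quarry and Orwell: 34 + 30 − 5 = 59
  between Orwell and Dale: 30 + 19 − 11 = 38
  between Dale and Denton: 19 + 14 − 31 = 2
Cheapest insertion is between Dale and Denton, adding 2.
New total = 119 + 2 = 121.

Adding 2 blocks by placing Fenby on the Dale–Denton leg.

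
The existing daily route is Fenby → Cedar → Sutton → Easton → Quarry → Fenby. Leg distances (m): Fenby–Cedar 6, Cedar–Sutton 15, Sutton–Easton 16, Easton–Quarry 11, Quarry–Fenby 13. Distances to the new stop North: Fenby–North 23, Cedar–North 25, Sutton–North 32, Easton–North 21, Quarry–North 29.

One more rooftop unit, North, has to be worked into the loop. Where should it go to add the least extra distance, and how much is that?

Adding 37 m by placing North on the Sutton–Easton leg.

Insertion cost between consecutive stops i–j is d(i,North) + d(North,j) − d(i,j):
  between Fenby and Cedar: 23 + 25 − 6 = 42
  between Cedar and Sutton: 25 + 32 − 15 = 42
  between Sutton and Easton: 32 + 21 − 16 = 37
  between Easton and Quarry: 21 + 29 − 11 = 39
  between Quarry and Fenby: 29 + 23 − 13 = 39
Cheapest insertion is between Sutton and Easton, adding 37.
New total = 61 + 37 = 98.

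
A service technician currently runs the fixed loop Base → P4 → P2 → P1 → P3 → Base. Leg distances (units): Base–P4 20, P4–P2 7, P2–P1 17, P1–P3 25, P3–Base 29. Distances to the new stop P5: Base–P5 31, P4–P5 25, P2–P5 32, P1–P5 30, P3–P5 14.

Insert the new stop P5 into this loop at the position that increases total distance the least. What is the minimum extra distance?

Minimum extra distance: 16, inserting P5 between P3 and Base.

Insertion cost between consecutive stops i–j is d(i,P5) + d(P5,j) − d(i,j):
  between Base and P4: 31 + 25 − 20 = 36
  between P4 and P2: 25 + 32 − 7 = 50
  between P2 and P1: 32 + 30 − 17 = 45
  between P1 and P3: 30 + 14 − 25 = 19
  between P3 and Base: 14 + 31 − 29 = 16
Cheapest insertion is between P3 and Base, adding 16.
New total = 98 + 16 = 114.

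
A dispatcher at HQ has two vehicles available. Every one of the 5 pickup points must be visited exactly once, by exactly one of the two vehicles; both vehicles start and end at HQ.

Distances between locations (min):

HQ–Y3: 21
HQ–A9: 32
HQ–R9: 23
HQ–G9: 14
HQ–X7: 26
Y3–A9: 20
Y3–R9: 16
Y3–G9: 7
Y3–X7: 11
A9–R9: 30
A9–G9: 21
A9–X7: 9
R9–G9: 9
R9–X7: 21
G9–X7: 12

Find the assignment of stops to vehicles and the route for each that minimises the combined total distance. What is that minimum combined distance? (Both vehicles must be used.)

Try each way of splitting the stops between the two vehicles (each non-empty) and, for each split, find the best tour for each vehicle:
  {Y3} + {A9, R9, G9, X7}: 42 + 85 = 127
  {A9} + {Y3, R9, G9, X7}: 64 + 76 = 140
  {Y3, A9} + {R9, G9, X7}: 73 + 70 = 143
  {R9} + {Y3, A9, G9, X7}: 46 + 73 = 119
  {Y3, R9} + {A9, G9, X7}: 60 + 67 = 127
  {A9, R9} + {Y3, G9, X7}: 85 + 58 = 143
  … (15 splits in total)
Best: vehicle 1 HQ → R9 → HQ = 46; vehicle 2 HQ → A9 → X7 → Y3 → G9 → HQ = 73; combined 119.

Minimum combined distance: 119 min.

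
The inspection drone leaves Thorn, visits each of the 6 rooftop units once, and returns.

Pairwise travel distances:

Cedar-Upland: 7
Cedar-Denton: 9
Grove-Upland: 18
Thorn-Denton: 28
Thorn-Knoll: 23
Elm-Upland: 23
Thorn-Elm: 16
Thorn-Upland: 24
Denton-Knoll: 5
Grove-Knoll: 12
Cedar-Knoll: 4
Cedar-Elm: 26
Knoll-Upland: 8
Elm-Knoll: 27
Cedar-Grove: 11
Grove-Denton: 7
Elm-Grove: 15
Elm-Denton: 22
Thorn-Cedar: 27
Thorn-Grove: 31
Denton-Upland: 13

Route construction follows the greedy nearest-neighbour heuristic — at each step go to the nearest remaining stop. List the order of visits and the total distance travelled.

Total distance 78 via the nearest-neighbour route Thorn → Elm → Grove → Denton → Knoll → Cedar → Upland → Thorn.

At Thorn the remaining stops are Elm 16, Knoll 23, Upland 24, Cedar 27, Denton 28, Grove 31; go to Elm.
At Elm the remaining stops are Grove 15, Denton 22, Upland 23, Cedar 26, Knoll 27; go to Grove.
At Grove the remaining stops are Denton 7, Cedar 11, Knoll 12, Upland 18; go to Denton.
At Denton the remaining stops are Knoll 5, Cedar 9, Upland 13; go to Knoll.
At Knoll the remaining stops are Cedar 4, Upland 8; go to Cedar.
At Cedar the remaining stops are Upland 7; go to Upland.
Return Upland→Thorn: 24.
Total = 16 + 15 + 7 + 5 + 4 + 7 + 24 = 78.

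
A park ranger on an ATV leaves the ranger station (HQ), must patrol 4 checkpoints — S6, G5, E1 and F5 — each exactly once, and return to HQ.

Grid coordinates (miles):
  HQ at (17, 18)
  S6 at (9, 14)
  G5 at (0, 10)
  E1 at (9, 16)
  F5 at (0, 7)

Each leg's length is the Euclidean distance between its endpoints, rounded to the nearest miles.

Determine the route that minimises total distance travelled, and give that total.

HQ-S6-G5-E1-F5-HQ: 9+10+11+13+20 = 63
HQ-S6-G5-F5-E1-HQ: 9+10+3+13+8 = 43
HQ-S6-E1-G5-F5-HQ: 9+2+11+3+20 = 45
HQ-S6-E1-F5-G5-HQ: 9+2+13+3+19 = 46
HQ-S6-F5-G5-E1-HQ: 9+11+3+11+8 = 42
HQ-S6-F5-E1-G5-HQ: 9+11+13+11+19 = 63
HQ-G5-S6-E1-F5-HQ: 19+10+2+13+20 = 64
HQ-G5-S6-F5-E1-HQ: 19+10+11+13+8 = 61
HQ-G5-E1-S6-F5-HQ: 19+11+2+11+20 = 63
HQ-G5-F5-S6-E1-HQ: 19+3+11+2+8 = 43
HQ-E1-S6-G5-F5-HQ: 8+2+10+3+20 = 43
HQ-E1-G5-S6-F5-HQ: 8+11+10+11+20 = 60
The minimum is 42.
One optimal route: HQ → S6 → F5 → G5 → E1 → HQ (or its reverse).

42 miles — the shortest possible round trip.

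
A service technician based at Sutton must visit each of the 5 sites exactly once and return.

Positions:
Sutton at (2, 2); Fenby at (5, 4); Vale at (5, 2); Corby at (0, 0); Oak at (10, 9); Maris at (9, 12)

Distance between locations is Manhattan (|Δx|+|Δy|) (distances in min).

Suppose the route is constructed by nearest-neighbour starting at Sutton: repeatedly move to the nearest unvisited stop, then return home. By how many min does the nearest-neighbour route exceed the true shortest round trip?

Sutton: Vale=3, Corby=4, Fenby=5, Oak=15, Maris=17 ⇒ Vale
Vale: Fenby=2, Corby=7, Oak=12, Maris=14 ⇒ Fenby
Fenby: Corby=9, Oak=10, Maris=12 ⇒ Corby
Corby: Oak=19, Maris=21 ⇒ Oak
Oak: Maris=4 ⇒ Maris
NN route Sutton → Vale → Fenby → Corby → Oak → Maris → Sutton costs 54.
Optimal: Sutton → Fenby → Oak → Maris → Vale → Corby → Sutton costs 44 (by enumerating all 60 distinct tours).
Excess = 54 − 44 = 10.

The nearest-neighbour route is 10 min longer than optimal.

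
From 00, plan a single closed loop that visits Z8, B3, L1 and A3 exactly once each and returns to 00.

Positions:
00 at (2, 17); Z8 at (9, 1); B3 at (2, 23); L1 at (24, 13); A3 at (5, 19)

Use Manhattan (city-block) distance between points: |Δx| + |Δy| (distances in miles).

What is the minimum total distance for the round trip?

There are 12 distinct closed tours to check (reversals are equivalent).
00→Z8→B3→L1→A3→00: 23+29+32+25+5 = 114
00→Z8→B3→A3→L1→00: 23+29+7+25+26 = 110
00→Z8→L1→B3→A3→00: 23+27+32+7+5 = 94
00→Z8→L1→A3→B3→00: 23+27+25+7+6 = 88
00→Z8→A3→B3→L1→00: 23+22+7+32+26 = 110
00→Z8→A3→L1→B3→00: 23+22+25+32+6 = 108
00→B3→Z8→L1→A3→00: 6+29+27+25+5 = 92
00→B3→Z8→A3→L1→00: 6+29+22+25+26 = 108
00→B3→L1→Z8→A3→00: 6+32+27+22+5 = 92
00→B3→A3→Z8→L1→00: 6+7+22+27+26 = 88
00→L1→Z8→B3→A3→00: 26+27+29+7+5 = 94
00→L1→B3→Z8→A3→00: 26+32+29+22+5 = 114
The minimum is 88.
One optimal route: 00 → Z8 → L1 → A3 → B3 → 00 (or its reverse).

88 miles — the shortest possible round trip.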